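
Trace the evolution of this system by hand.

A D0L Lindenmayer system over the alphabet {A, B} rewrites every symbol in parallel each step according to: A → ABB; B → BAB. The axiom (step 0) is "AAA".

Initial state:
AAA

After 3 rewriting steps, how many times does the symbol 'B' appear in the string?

54

gen 0: AAA
gen 1: ABBABBABB
gen 2: ABBBABBABABBBABBABABBBABBAB
gen 3: ABBBABBABBABABBBABBABABBBABABBBABBABBABABBBABBABABBBABABBBABBABBABABBBABBABABBBAB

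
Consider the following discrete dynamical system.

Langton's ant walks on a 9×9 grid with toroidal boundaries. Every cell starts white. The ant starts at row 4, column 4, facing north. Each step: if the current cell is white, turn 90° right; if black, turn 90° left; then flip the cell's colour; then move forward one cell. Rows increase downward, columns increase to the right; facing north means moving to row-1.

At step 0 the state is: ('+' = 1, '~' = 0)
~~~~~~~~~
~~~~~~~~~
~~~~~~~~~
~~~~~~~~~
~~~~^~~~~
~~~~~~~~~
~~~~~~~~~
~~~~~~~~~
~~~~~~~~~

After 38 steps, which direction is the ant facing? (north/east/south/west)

north

0) ~~~~~~~~~
~~~~~~~~~
~~~~~~~~~
~~~~~~~~~
~~~~^~~~~
~~~~~~~~~
~~~~~~~~~
~~~~~~~~~
~~~~~~~~~
1) ~~~~~~~~~
~~~~~~~~~
~~~~~~~~~
~~~~~~~~~
~~~~+>~~~
~~~~~~~~~
~~~~~~~~~
~~~~~~~~~
~~~~~~~~~
2) ~~~~~~~~~
~~~~~~~~~
~~~~~~~~~
~~~~~~~~~
~~~~++~~~
~~~~~v~~~
~~~~~~~~~
~~~~~~~~~
~~~~~~~~~
3) ~~~~~~~~~
~~~~~~~~~
~~~~~~~~~
~~~~~~~~~
~~~~++~~~
~~~~<+~~~
~~~~~~~~~
~~~~~~~~~
~~~~~~~~~
4) ~~~~~~~~~
~~~~~~~~~
~~~~~~~~~
~~~~~~~~~
~~~~^+~~~
~~~~++~~~
~~~~~~~~~
~~~~~~~~~
~~~~~~~~~
5) ~~~~~~~~~
~~~~~~~~~
~~~~~~~~~
~~~~~~~~~
~~~<~+~~~
~~~~++~~~
~~~~~~~~~
~~~~~~~~~
~~~~~~~~~
6) ~~~~~~~~~
~~~~~~~~~
~~~~~~~~~
~~~^~~~~~
~~~+~+~~~
~~~~++~~~
~~~~~~~~~
~~~~~~~~~
~~~~~~~~~
7) ~~~~~~~~~
~~~~~~~~~
~~~~~~~~~
~~~+>~~~~
~~~+~+~~~
~~~~++~~~
~~~~~~~~~
~~~~~~~~~
~~~~~~~~~
8) ~~~~~~~~~
~~~~~~~~~
~~~~~~~~~
~~~++~~~~
~~~+v+~~~
~~~~++~~~
~~~~~~~~~
~~~~~~~~~
~~~~~~~~~
9) ~~~~~~~~~
~~~~~~~~~
~~~~~~~~~
~~~++~~~~
~~~<++~~~
~~~~++~~~
~~~~~~~~~
~~~~~~~~~
~~~~~~~~~
10) ~~~~~~~~~
~~~~~~~~~
~~~~~~~~~
~~~++~~~~
~~~~++~~~
~~~v++~~~
~~~~~~~~~
~~~~~~~~~
~~~~~~~~~
11) ~~~~~~~~~
~~~~~~~~~
~~~~~~~~~
~~~++~~~~
~~~~++~~~
~~<+++~~~
~~~~~~~~~
~~~~~~~~~
~~~~~~~~~
12) ~~~~~~~~~
~~~~~~~~~
~~~~~~~~~
~~~++~~~~
~~^~++~~~
~~++++~~~
~~~~~~~~~
~~~~~~~~~
~~~~~~~~~
13) ~~~~~~~~~
~~~~~~~~~
~~~~~~~~~
~~~++~~~~
~~+>++~~~
~~++++~~~
~~~~~~~~~
~~~~~~~~~
~~~~~~~~~
14) ~~~~~~~~~
~~~~~~~~~
~~~~~~~~~
~~~++~~~~
~~++++~~~
~~+v++~~~
~~~~~~~~~
~~~~~~~~~
~~~~~~~~~
15) ~~~~~~~~~
~~~~~~~~~
~~~~~~~~~
~~~++~~~~
~~++++~~~
~~+~>+~~~
~~~~~~~~~
~~~~~~~~~
~~~~~~~~~
16) ~~~~~~~~~
~~~~~~~~~
~~~~~~~~~
~~~++~~~~
~~++^+~~~
~~+~~+~~~
~~~~~~~~~
~~~~~~~~~
~~~~~~~~~
17) ~~~~~~~~~
~~~~~~~~~
~~~~~~~~~
~~~++~~~~
~~+<~+~~~
~~+~~+~~~
~~~~~~~~~
~~~~~~~~~
~~~~~~~~~
18) ~~~~~~~~~
~~~~~~~~~
~~~~~~~~~
~~~++~~~~
~~+~~+~~~
~~+v~+~~~
~~~~~~~~~
~~~~~~~~~
~~~~~~~~~
19) ~~~~~~~~~
~~~~~~~~~
~~~~~~~~~
~~~++~~~~
~~+~~+~~~
~~<+~+~~~
~~~~~~~~~
~~~~~~~~~
~~~~~~~~~
20) ~~~~~~~~~
~~~~~~~~~
~~~~~~~~~
~~~++~~~~
~~+~~+~~~
~~~+~+~~~
~~v~~~~~~
~~~~~~~~~
~~~~~~~~~
21) ~~~~~~~~~
~~~~~~~~~
~~~~~~~~~
~~~++~~~~
~~+~~+~~~
~~~+~+~~~
~<+~~~~~~
~~~~~~~~~
~~~~~~~~~
22) ~~~~~~~~~
~~~~~~~~~
~~~~~~~~~
~~~++~~~~
~~+~~+~~~
~^~+~+~~~
~++~~~~~~
~~~~~~~~~
~~~~~~~~~
23) ~~~~~~~~~
~~~~~~~~~
~~~~~~~~~
~~~++~~~~
~~+~~+~~~
~+>+~+~~~
~++~~~~~~
~~~~~~~~~
~~~~~~~~~
24) ~~~~~~~~~
~~~~~~~~~
~~~~~~~~~
~~~++~~~~
~~+~~+~~~
~+++~+~~~
~+v~~~~~~
~~~~~~~~~
~~~~~~~~~
25) ~~~~~~~~~
~~~~~~~~~
~~~~~~~~~
~~~++~~~~
~~+~~+~~~
~+++~+~~~
~+~>~~~~~
~~~~~~~~~
~~~~~~~~~
26) ~~~~~~~~~
~~~~~~~~~
~~~~~~~~~
~~~++~~~~
~~+~~+~~~
~+++~+~~~
~+~+~~~~~
~~~v~~~~~
~~~~~~~~~
27) ~~~~~~~~~
~~~~~~~~~
~~~~~~~~~
~~~++~~~~
~~+~~+~~~
~+++~+~~~
~+~+~~~~~
~~<+~~~~~
~~~~~~~~~
28) ~~~~~~~~~
~~~~~~~~~
~~~~~~~~~
~~~++~~~~
~~+~~+~~~
~+++~+~~~
~+^+~~~~~
~~++~~~~~
~~~~~~~~~
29) ~~~~~~~~~
~~~~~~~~~
~~~~~~~~~
~~~++~~~~
~~+~~+~~~
~+++~+~~~
~++>~~~~~
~~++~~~~~
~~~~~~~~~
30) ~~~~~~~~~
~~~~~~~~~
~~~~~~~~~
~~~++~~~~
~~+~~+~~~
~++^~+~~~
~++~~~~~~
~~++~~~~~
~~~~~~~~~
31) ~~~~~~~~~
~~~~~~~~~
~~~~~~~~~
~~~++~~~~
~~+~~+~~~
~+<~~+~~~
~++~~~~~~
~~++~~~~~
~~~~~~~~~
32) ~~~~~~~~~
~~~~~~~~~
~~~~~~~~~
~~~++~~~~
~~+~~+~~~
~+~~~+~~~
~+v~~~~~~
~~++~~~~~
~~~~~~~~~
33) ~~~~~~~~~
~~~~~~~~~
~~~~~~~~~
~~~++~~~~
~~+~~+~~~
~+~~~+~~~
~+~>~~~~~
~~++~~~~~
~~~~~~~~~
34) ~~~~~~~~~
~~~~~~~~~
~~~~~~~~~
~~~++~~~~
~~+~~+~~~
~+~~~+~~~
~+~+~~~~~
~~+v~~~~~
~~~~~~~~~
35) ~~~~~~~~~
~~~~~~~~~
~~~~~~~~~
~~~++~~~~
~~+~~+~~~
~+~~~+~~~
~+~+~~~~~
~~+~>~~~~
~~~~~~~~~
36) ~~~~~~~~~
~~~~~~~~~
~~~~~~~~~
~~~++~~~~
~~+~~+~~~
~+~~~+~~~
~+~+~~~~~
~~+~+~~~~
~~~~v~~~~
37) ~~~~~~~~~
~~~~~~~~~
~~~~~~~~~
~~~++~~~~
~~+~~+~~~
~+~~~+~~~
~+~+~~~~~
~~+~+~~~~
~~~<+~~~~
38) ~~~~~~~~~
~~~~~~~~~
~~~~~~~~~
~~~++~~~~
~~+~~+~~~
~+~~~+~~~
~+~+~~~~~
~~+^+~~~~
~~~++~~~~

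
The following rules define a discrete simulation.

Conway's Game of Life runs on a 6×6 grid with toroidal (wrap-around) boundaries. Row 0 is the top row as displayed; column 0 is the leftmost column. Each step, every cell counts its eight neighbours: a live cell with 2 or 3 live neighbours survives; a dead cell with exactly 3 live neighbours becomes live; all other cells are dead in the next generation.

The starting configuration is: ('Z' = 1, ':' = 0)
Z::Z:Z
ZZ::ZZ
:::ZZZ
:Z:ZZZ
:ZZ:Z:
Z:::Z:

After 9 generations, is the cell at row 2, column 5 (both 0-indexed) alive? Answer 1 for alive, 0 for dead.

t=0: Z::Z:Z
ZZ::ZZ
:::ZZZ
:Z:ZZZ
:ZZ:Z:
Z:::Z:
t=1: :::Z::
:ZZ:::
:Z::::
:Z::::
:ZZ:::
Z:Z:Z:
t=2: :::Z::
:ZZ:::
ZZ::::
ZZ::::
Z:ZZ::
::Z:::
t=3: :Z:Z::
ZZZ:::
::::::
:::::Z
Z:ZZ::
:ZZ:::
t=4: :::Z::
ZZZ:::
ZZ::::
::::::
Z:ZZ::
Z:::::
t=5: Z:Z:::
Z:Z:::
Z:Z:::
Z:Z:::
:Z::::
:ZZZ::
t=6: Z:::::
Z:ZZ:Z
Z:ZZ:Z
Z:Z:::
Z::Z::
Z::Z::
t=7: Z:ZZZ:
::ZZ::
::::::
Z:Z:Z:
Z:ZZ:Z
ZZ:::Z
t=8: Z:::Z:
:ZZ:Z:
:ZZ:::
Z:Z:Z:
::ZZ::
::::::
t=9: :Z:Z:Z
Z:Z::Z
Z::::Z
::::::
:ZZZ::
:::Z::

1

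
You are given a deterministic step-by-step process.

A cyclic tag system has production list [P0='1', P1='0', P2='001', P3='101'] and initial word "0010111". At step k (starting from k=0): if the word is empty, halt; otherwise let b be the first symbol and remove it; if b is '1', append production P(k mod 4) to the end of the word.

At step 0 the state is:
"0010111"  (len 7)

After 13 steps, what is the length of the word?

gen 0: "0010111"  (len 7)
gen 1: "010111"  (len 6)
gen 2: "10111"  (len 5)
gen 3: "0111001"  (len 7)
gen 4: "111001"  (len 6)
gen 5: "110011"  (len 6)
gen 6: "100110"  (len 6)
gen 7: "00110001"  (len 8)
gen 8: "0110001"  (len 7)
gen 9: "110001"  (len 6)
gen 10: "100010"  (len 6)
gen 11: "00010001"  (len 8)
gen 12: "0010001"  (len 7)
gen 13: "010001"  (len 6)

6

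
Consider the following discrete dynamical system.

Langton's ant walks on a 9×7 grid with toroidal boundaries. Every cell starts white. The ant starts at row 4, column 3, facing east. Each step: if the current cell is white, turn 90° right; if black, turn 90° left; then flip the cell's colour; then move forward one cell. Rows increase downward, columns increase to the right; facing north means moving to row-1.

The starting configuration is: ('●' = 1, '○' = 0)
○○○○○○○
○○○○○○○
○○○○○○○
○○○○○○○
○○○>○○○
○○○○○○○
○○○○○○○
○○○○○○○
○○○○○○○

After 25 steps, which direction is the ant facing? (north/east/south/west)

0) ○○○○○○○
○○○○○○○
○○○○○○○
○○○○○○○
○○○>○○○
○○○○○○○
○○○○○○○
○○○○○○○
○○○○○○○
1) ○○○○○○○
○○○○○○○
○○○○○○○
○○○○○○○
○○○●○○○
○○○v○○○
○○○○○○○
○○○○○○○
○○○○○○○
2) ○○○○○○○
○○○○○○○
○○○○○○○
○○○○○○○
○○○●○○○
○○<●○○○
○○○○○○○
○○○○○○○
○○○○○○○
3) ○○○○○○○
○○○○○○○
○○○○○○○
○○○○○○○
○○^●○○○
○○●●○○○
○○○○○○○
○○○○○○○
○○○○○○○
4) ○○○○○○○
○○○○○○○
○○○○○○○
○○○○○○○
○○●>○○○
○○●●○○○
○○○○○○○
○○○○○○○
○○○○○○○
5) ○○○○○○○
○○○○○○○
○○○○○○○
○○○^○○○
○○●○○○○
○○●●○○○
○○○○○○○
○○○○○○○
○○○○○○○
6) ○○○○○○○
○○○○○○○
○○○○○○○
○○○●>○○
○○●○○○○
○○●●○○○
○○○○○○○
○○○○○○○
○○○○○○○
7) ○○○○○○○
○○○○○○○
○○○○○○○
○○○●●○○
○○●○v○○
○○●●○○○
○○○○○○○
○○○○○○○
○○○○○○○
8) ○○○○○○○
○○○○○○○
○○○○○○○
○○○●●○○
○○●<●○○
○○●●○○○
○○○○○○○
○○○○○○○
○○○○○○○
9) ○○○○○○○
○○○○○○○
○○○○○○○
○○○^●○○
○○●●●○○
○○●●○○○
○○○○○○○
○○○○○○○
○○○○○○○
10) ○○○○○○○
○○○○○○○
○○○○○○○
○○<○●○○
○○●●●○○
○○●●○○○
○○○○○○○
○○○○○○○
○○○○○○○
11) ○○○○○○○
○○○○○○○
○○^○○○○
○○●○●○○
○○●●●○○
○○●●○○○
○○○○○○○
○○○○○○○
○○○○○○○
12) ○○○○○○○
○○○○○○○
○○●>○○○
○○●○●○○
○○●●●○○
○○●●○○○
○○○○○○○
○○○○○○○
○○○○○○○
13) ○○○○○○○
○○○○○○○
○○●●○○○
○○●v●○○
○○●●●○○
○○●●○○○
○○○○○○○
○○○○○○○
○○○○○○○
14) ○○○○○○○
○○○○○○○
○○●●○○○
○○<●●○○
○○●●●○○
○○●●○○○
○○○○○○○
○○○○○○○
○○○○○○○
15) ○○○○○○○
○○○○○○○
○○●●○○○
○○○●●○○
○○v●●○○
○○●●○○○
○○○○○○○
○○○○○○○
○○○○○○○
16) ○○○○○○○
○○○○○○○
○○●●○○○
○○○●●○○
○○○>●○○
○○●●○○○
○○○○○○○
○○○○○○○
○○○○○○○
17) ○○○○○○○
○○○○○○○
○○●●○○○
○○○^●○○
○○○○●○○
○○●●○○○
○○○○○○○
○○○○○○○
○○○○○○○
18) ○○○○○○○
○○○○○○○
○○●●○○○
○○<○●○○
○○○○●○○
○○●●○○○
○○○○○○○
○○○○○○○
○○○○○○○
19) ○○○○○○○
○○○○○○○
○○^●○○○
○○●○●○○
○○○○●○○
○○●●○○○
○○○○○○○
○○○○○○○
○○○○○○○
20) ○○○○○○○
○○○○○○○
○<○●○○○
○○●○●○○
○○○○●○○
○○●●○○○
○○○○○○○
○○○○○○○
○○○○○○○
21) ○○○○○○○
○^○○○○○
○●○●○○○
○○●○●○○
○○○○●○○
○○●●○○○
○○○○○○○
○○○○○○○
○○○○○○○
22) ○○○○○○○
○●>○○○○
○●○●○○○
○○●○●○○
○○○○●○○
○○●●○○○
○○○○○○○
○○○○○○○
○○○○○○○
23) ○○○○○○○
○●●○○○○
○●v●○○○
○○●○●○○
○○○○●○○
○○●●○○○
○○○○○○○
○○○○○○○
○○○○○○○
24) ○○○○○○○
○●●○○○○
○<●●○○○
○○●○●○○
○○○○●○○
○○●●○○○
○○○○○○○
○○○○○○○
○○○○○○○
25) ○○○○○○○
○●●○○○○
○○●●○○○
○v●○●○○
○○○○●○○
○○●●○○○
○○○○○○○
○○○○○○○
○○○○○○○

south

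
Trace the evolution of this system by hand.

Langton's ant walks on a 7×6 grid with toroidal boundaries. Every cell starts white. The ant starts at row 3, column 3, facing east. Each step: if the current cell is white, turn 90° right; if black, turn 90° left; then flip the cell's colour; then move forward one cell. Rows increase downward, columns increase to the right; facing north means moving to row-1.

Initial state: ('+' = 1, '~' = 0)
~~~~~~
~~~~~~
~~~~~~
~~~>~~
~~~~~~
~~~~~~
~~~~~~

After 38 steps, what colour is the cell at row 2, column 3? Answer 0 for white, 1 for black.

0

step 0: ~~~~~~
~~~~~~
~~~~~~
~~~>~~
~~~~~~
~~~~~~
~~~~~~
step 1: ~~~~~~
~~~~~~
~~~~~~
~~~+~~
~~~v~~
~~~~~~
~~~~~~
step 2: ~~~~~~
~~~~~~
~~~~~~
~~~+~~
~~<+~~
~~~~~~
~~~~~~
step 3: ~~~~~~
~~~~~~
~~~~~~
~~^+~~
~~++~~
~~~~~~
~~~~~~
step 4: ~~~~~~
~~~~~~
~~~~~~
~~+>~~
~~++~~
~~~~~~
~~~~~~
step 5: ~~~~~~
~~~~~~
~~~^~~
~~+~~~
~~++~~
~~~~~~
~~~~~~
step 6: ~~~~~~
~~~~~~
~~~+>~
~~+~~~
~~++~~
~~~~~~
~~~~~~
step 7: ~~~~~~
~~~~~~
~~~++~
~~+~v~
~~++~~
~~~~~~
~~~~~~
step 8: ~~~~~~
~~~~~~
~~~++~
~~+<+~
~~++~~
~~~~~~
~~~~~~
step 9: ~~~~~~
~~~~~~
~~~^+~
~~+++~
~~++~~
~~~~~~
~~~~~~
step 10: ~~~~~~
~~~~~~
~~<~+~
~~+++~
~~++~~
~~~~~~
~~~~~~
step 11: ~~~~~~
~~^~~~
~~+~+~
~~+++~
~~++~~
~~~~~~
~~~~~~
step 12: ~~~~~~
~~+>~~
~~+~+~
~~+++~
~~++~~
~~~~~~
~~~~~~
step 13: ~~~~~~
~~++~~
~~+v+~
~~+++~
~~++~~
~~~~~~
~~~~~~
step 14: ~~~~~~
~~++~~
~~<++~
~~+++~
~~++~~
~~~~~~
~~~~~~
step 15: ~~~~~~
~~++~~
~~~++~
~~v++~
~~++~~
~~~~~~
~~~~~~
step 16: ~~~~~~
~~++~~
~~~++~
~~~>+~
~~++~~
~~~~~~
~~~~~~
step 17: ~~~~~~
~~++~~
~~~^+~
~~~~+~
~~++~~
~~~~~~
~~~~~~
step 18: ~~~~~~
~~++~~
~~<~+~
~~~~+~
~~++~~
~~~~~~
~~~~~~
step 19: ~~~~~~
~~^+~~
~~+~+~
~~~~+~
~~++~~
~~~~~~
~~~~~~
step 20: ~~~~~~
~<~+~~
~~+~+~
~~~~+~
~~++~~
~~~~~~
~~~~~~
step 21: ~^~~~~
~+~+~~
~~+~+~
~~~~+~
~~++~~
~~~~~~
~~~~~~
step 22: ~+>~~~
~+~+~~
~~+~+~
~~~~+~
~~++~~
~~~~~~
~~~~~~
step 23: ~++~~~
~+v+~~
~~+~+~
~~~~+~
~~++~~
~~~~~~
~~~~~~
step 24: ~++~~~
~<++~~
~~+~+~
~~~~+~
~~++~~
~~~~~~
~~~~~~
step 25: ~++~~~
~~++~~
~v+~+~
~~~~+~
~~++~~
~~~~~~
~~~~~~
step 26: ~++~~~
~~++~~
<++~+~
~~~~+~
~~++~~
~~~~~~
~~~~~~
step 27: ~++~~~
^~++~~
+++~+~
~~~~+~
~~++~~
~~~~~~
~~~~~~
step 28: ~++~~~
+>++~~
+++~+~
~~~~+~
~~++~~
~~~~~~
~~~~~~
step 29: ~++~~~
++++~~
+v+~+~
~~~~+~
~~++~~
~~~~~~
~~~~~~
step 30: ~++~~~
++++~~
+~>~+~
~~~~+~
~~++~~
~~~~~~
~~~~~~
step 31: ~++~~~
++^+~~
+~~~+~
~~~~+~
~~++~~
~~~~~~
~~~~~~
step 32: ~++~~~
+<~+~~
+~~~+~
~~~~+~
~~++~~
~~~~~~
~~~~~~
step 33: ~++~~~
+~~+~~
+v~~+~
~~~~+~
~~++~~
~~~~~~
~~~~~~
step 34: ~++~~~
+~~+~~
<+~~+~
~~~~+~
~~++~~
~~~~~~
~~~~~~
step 35: ~++~~~
+~~+~~
~+~~+~
v~~~+~
~~++~~
~~~~~~
~~~~~~
step 36: ~++~~~
+~~+~~
~+~~+~
+~~~+<
~~++~~
~~~~~~
~~~~~~
step 37: ~++~~~
+~~+~~
~+~~+^
+~~~++
~~++~~
~~~~~~
~~~~~~
step 38: ~++~~~
+~~+~~
>+~~++
+~~~++
~~++~~
~~~~~~
~~~~~~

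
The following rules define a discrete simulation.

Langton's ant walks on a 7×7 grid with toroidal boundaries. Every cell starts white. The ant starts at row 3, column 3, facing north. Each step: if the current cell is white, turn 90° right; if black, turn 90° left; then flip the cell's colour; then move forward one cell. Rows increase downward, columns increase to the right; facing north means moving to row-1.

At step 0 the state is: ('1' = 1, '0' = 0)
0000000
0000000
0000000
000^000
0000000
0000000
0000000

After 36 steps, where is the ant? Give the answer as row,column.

0,3

step 0: 0000000
0000000
0000000
000^000
0000000
0000000
0000000
step 1: 0000000
0000000
0000000
0001>00
0000000
0000000
0000000
step 2: 0000000
0000000
0000000
0001100
0000v00
0000000
0000000
step 3: 0000000
0000000
0000000
0001100
000<100
0000000
0000000
step 4: 0000000
0000000
0000000
000^100
0001100
0000000
0000000
step 5: 0000000
0000000
0000000
00<0100
0001100
0000000
0000000
step 6: 0000000
0000000
00^0000
0010100
0001100
0000000
0000000
step 7: 0000000
0000000
001>000
0010100
0001100
0000000
0000000
step 8: 0000000
0000000
0011000
001v100
0001100
0000000
0000000
step 9: 0000000
0000000
0011000
00<1100
0001100
0000000
0000000
step 10: 0000000
0000000
0011000
0001100
00v1100
0000000
0000000
step 11: 0000000
0000000
0011000
0001100
0<11100
0000000
0000000
step 12: 0000000
0000000
0011000
0^01100
0111100
0000000
0000000
step 13: 0000000
0000000
0011000
01>1100
0111100
0000000
0000000
step 14: 0000000
0000000
0011000
0111100
01v1100
0000000
0000000
step 15: 0000000
0000000
0011000
0111100
010>100
0000000
0000000
step 16: 0000000
0000000
0011000
011^100
0100100
0000000
0000000
step 17: 0000000
0000000
0011000
01<0100
0100100
0000000
0000000
step 18: 0000000
0000000
0011000
0100100
01v0100
0000000
0000000
step 19: 0000000
0000000
0011000
0100100
0<10100
0000000
0000000
step 20: 0000000
0000000
0011000
0100100
0010100
0v00000
0000000
step 21: 0000000
0000000
0011000
0100100
0010100
<100000
0000000
step 22: 0000000
0000000
0011000
0100100
^010100
1100000
0000000
step 23: 0000000
0000000
0011000
0100100
1>10100
1100000
0000000
step 24: 0000000
0000000
0011000
0100100
1110100
1v00000
0000000
step 25: 0000000
0000000
0011000
0100100
1110100
10>0000
0000000
step 26: 0000000
0000000
0011000
0100100
1110100
1010000
00v0000
step 27: 0000000
0000000
0011000
0100100
1110100
1010000
0<10000
step 28: 0000000
0000000
0011000
0100100
1110100
1^10000
0110000
step 29: 0000000
0000000
0011000
0100100
1110100
11>0000
0110000
step 30: 0000000
0000000
0011000
0100100
11^0100
1100000
0110000
step 31: 0000000
0000000
0011000
0100100
1<00100
1100000
0110000
step 32: 0000000
0000000
0011000
0100100
1000100
1v00000
0110000
step 33: 0000000
0000000
0011000
0100100
1000100
10>0000
0110000
step 34: 0000000
0000000
0011000
0100100
1000100
1010000
01v0000
step 35: 0000000
0000000
0011000
0100100
1000100
1010000
010>000
step 36: 000v000
0000000
0011000
0100100
1000100
1010000
0101000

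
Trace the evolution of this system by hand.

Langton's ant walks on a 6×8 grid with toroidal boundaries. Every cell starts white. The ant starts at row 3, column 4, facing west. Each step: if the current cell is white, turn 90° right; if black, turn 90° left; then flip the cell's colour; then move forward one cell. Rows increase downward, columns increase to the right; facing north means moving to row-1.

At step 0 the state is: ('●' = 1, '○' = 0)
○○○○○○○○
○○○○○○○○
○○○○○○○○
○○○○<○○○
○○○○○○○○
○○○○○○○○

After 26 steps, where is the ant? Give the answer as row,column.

k=0  ○○○○○○○○
○○○○○○○○
○○○○○○○○
○○○○<○○○
○○○○○○○○
○○○○○○○○
k=1  ○○○○○○○○
○○○○○○○○
○○○○^○○○
○○○○●○○○
○○○○○○○○
○○○○○○○○
k=2  ○○○○○○○○
○○○○○○○○
○○○○●>○○
○○○○●○○○
○○○○○○○○
○○○○○○○○
k=3  ○○○○○○○○
○○○○○○○○
○○○○●●○○
○○○○●v○○
○○○○○○○○
○○○○○○○○
k=4  ○○○○○○○○
○○○○○○○○
○○○○●●○○
○○○○<●○○
○○○○○○○○
○○○○○○○○
k=5  ○○○○○○○○
○○○○○○○○
○○○○●●○○
○○○○○●○○
○○○○v○○○
○○○○○○○○
k=6  ○○○○○○○○
○○○○○○○○
○○○○●●○○
○○○○○●○○
○○○<●○○○
○○○○○○○○
k=7  ○○○○○○○○
○○○○○○○○
○○○○●●○○
○○○^○●○○
○○○●●○○○
○○○○○○○○
k=8  ○○○○○○○○
○○○○○○○○
○○○○●●○○
○○○●>●○○
○○○●●○○○
○○○○○○○○
k=9  ○○○○○○○○
○○○○○○○○
○○○○●●○○
○○○●●●○○
○○○●v○○○
○○○○○○○○
k=10  ○○○○○○○○
○○○○○○○○
○○○○●●○○
○○○●●●○○
○○○●○>○○
○○○○○○○○
k=11  ○○○○○○○○
○○○○○○○○
○○○○●●○○
○○○●●●○○
○○○●○●○○
○○○○○v○○
k=12  ○○○○○○○○
○○○○○○○○
○○○○●●○○
○○○●●●○○
○○○●○●○○
○○○○<●○○
k=13  ○○○○○○○○
○○○○○○○○
○○○○●●○○
○○○●●●○○
○○○●^●○○
○○○○●●○○
k=14  ○○○○○○○○
○○○○○○○○
○○○○●●○○
○○○●●●○○
○○○●●>○○
○○○○●●○○
k=15  ○○○○○○○○
○○○○○○○○
○○○○●●○○
○○○●●^○○
○○○●●○○○
○○○○●●○○
k=16  ○○○○○○○○
○○○○○○○○
○○○○●●○○
○○○●<○○○
○○○●●○○○
○○○○●●○○
k=17  ○○○○○○○○
○○○○○○○○
○○○○●●○○
○○○●○○○○
○○○●v○○○
○○○○●●○○
k=18  ○○○○○○○○
○○○○○○○○
○○○○●●○○
○○○●○○○○
○○○●○>○○
○○○○●●○○
k=19  ○○○○○○○○
○○○○○○○○
○○○○●●○○
○○○●○○○○
○○○●○●○○
○○○○●v○○
k=20  ○○○○○○○○
○○○○○○○○
○○○○●●○○
○○○●○○○○
○○○●○●○○
○○○○●○>○
k=21  ○○○○○○v○
○○○○○○○○
○○○○●●○○
○○○●○○○○
○○○●○●○○
○○○○●○●○
k=22  ○○○○○<●○
○○○○○○○○
○○○○●●○○
○○○●○○○○
○○○●○●○○
○○○○●○●○
k=23  ○○○○○●●○
○○○○○○○○
○○○○●●○○
○○○●○○○○
○○○●○●○○
○○○○●^●○
k=24  ○○○○○●●○
○○○○○○○○
○○○○●●○○
○○○●○○○○
○○○●○●○○
○○○○●●>○
k=25  ○○○○○●●○
○○○○○○○○
○○○○●●○○
○○○●○○○○
○○○●○●^○
○○○○●●○○
k=26  ○○○○○●●○
○○○○○○○○
○○○○●●○○
○○○●○○○○
○○○●○●●>
○○○○●●○○

4,7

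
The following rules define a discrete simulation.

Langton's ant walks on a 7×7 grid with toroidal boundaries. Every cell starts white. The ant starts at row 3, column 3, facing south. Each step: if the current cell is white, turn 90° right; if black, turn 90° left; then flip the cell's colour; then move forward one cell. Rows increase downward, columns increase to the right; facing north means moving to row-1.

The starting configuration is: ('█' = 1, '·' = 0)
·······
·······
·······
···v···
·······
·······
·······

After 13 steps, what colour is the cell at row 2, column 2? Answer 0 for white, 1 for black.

1

step 0: ·······
·······
·······
···v···
·······
·······
·······
step 1: ·······
·······
·······
··<█···
·······
·······
·······
step 2: ·······
·······
··^····
··██···
·······
·······
·······
step 3: ·······
·······
··█>···
··██···
·······
·······
·······
step 4: ·······
·······
··██···
··█v···
·······
·······
·······
step 5: ·······
·······
··██···
··█·>··
·······
·······
·······
step 6: ·······
·······
··██···
··█·█··
····v··
·······
·······
step 7: ·······
·······
··██···
··█·█··
···<█··
·······
·······
step 8: ·······
·······
··██···
··█^█··
···██··
·······
·······
step 9: ·······
·······
··██···
··██>··
···██··
·······
·······
step 10: ·······
·······
··██^··
··██···
···██··
·······
·······
step 11: ·······
·······
··███>·
··██···
···██··
·······
·······
step 12: ·······
·······
··████·
··██·v·
···██··
·······
·······
step 13: ·······
·······
··████·
··██<█·
···██··
·······
·······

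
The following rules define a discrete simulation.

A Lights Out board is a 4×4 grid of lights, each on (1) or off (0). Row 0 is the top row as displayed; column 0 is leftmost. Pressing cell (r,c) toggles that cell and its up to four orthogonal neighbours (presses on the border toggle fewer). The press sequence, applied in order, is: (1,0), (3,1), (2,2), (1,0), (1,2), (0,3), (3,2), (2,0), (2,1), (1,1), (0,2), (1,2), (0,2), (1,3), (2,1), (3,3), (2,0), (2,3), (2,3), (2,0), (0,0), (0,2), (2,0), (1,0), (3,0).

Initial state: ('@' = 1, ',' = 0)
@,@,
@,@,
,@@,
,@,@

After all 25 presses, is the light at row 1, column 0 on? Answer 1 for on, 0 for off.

0

gen 0: @,@,
@,@,
,@@,
,@,@
gen 1: ,,@,
,@@,
@@@,
,@,@
gen 2: ,,@,
,@@,
@,@,
@,@@
gen 3: ,,@,
,@,,
@@,@
@,,@
gen 4: @,@,
@,,,
,@,@
@,,@
gen 5: @,,,
@@@@
,@@@
@,,@
gen 6: @,@@
@@@,
,@@@
@,,@
gen 7: @,@@
@@@,
,@,@
@@@,
gen 8: @,@@
,@@,
@,,@
,@@,
gen 9: @,@@
,,@,
,@@@
,,@,
gen 10: @@@@
@@,,
,,@@
,,@,
gen 11: @,,,
@@@,
,,@@
,,@,
gen 12: @,@,
@,,@
,,,@
,,@,
gen 13: @@,@
@,@@
,,,@
,,@,
gen 14: @@,,
@,,,
,,,,
,,@,
gen 15: @@,,
@@,,
@@@,
,@@,
gen 16: @@,,
@@,,
@@@@
,@,@
gen 17: @@,,
,@,,
,,@@
@@,@
gen 18: @@,,
,@,@
,,,,
@@,,
gen 19: @@,,
,@,,
,,@@
@@,@
gen 20: @@,,
@@,,
@@@@
,@,@
gen 21: ,,,,
,@,,
@@@@
,@,@
gen 22: ,@@@
,@@,
@@@@
,@,@
gen 23: ,@@@
@@@,
,,@@
@@,@
gen 24: @@@@
,,@,
@,@@
@@,@
gen 25: @@@@
,,@,
,,@@
,,,@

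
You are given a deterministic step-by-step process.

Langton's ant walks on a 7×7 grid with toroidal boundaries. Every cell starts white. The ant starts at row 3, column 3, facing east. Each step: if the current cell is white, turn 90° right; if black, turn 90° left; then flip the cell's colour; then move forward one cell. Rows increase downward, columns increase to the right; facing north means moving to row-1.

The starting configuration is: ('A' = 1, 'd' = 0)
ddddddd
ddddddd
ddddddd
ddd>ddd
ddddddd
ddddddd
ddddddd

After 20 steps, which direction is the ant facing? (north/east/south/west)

[0] ddddddd
ddddddd
ddddddd
ddd>ddd
ddddddd
ddddddd
ddddddd
[1] ddddddd
ddddddd
ddddddd
dddAddd
dddvddd
ddddddd
ddddddd
[2] ddddddd
ddddddd
ddddddd
dddAddd
dd<Addd
ddddddd
ddddddd
[3] ddddddd
ddddddd
ddddddd
dd^Addd
ddAAddd
ddddddd
ddddddd
[4] ddddddd
ddddddd
ddddddd
ddA>ddd
ddAAddd
ddddddd
ddddddd
[5] ddddddd
ddddddd
ddd^ddd
ddAdddd
ddAAddd
ddddddd
ddddddd
[6] ddddddd
ddddddd
dddA>dd
ddAdddd
ddAAddd
ddddddd
ddddddd
[7] ddddddd
ddddddd
dddAAdd
ddAdvdd
ddAAddd
ddddddd
ddddddd
[8] ddddddd
ddddddd
dddAAdd
ddA<Add
ddAAddd
ddddddd
ddddddd
[9] ddddddd
ddddddd
ddd^Add
ddAAAdd
ddAAddd
ddddddd
ddddddd
[10] ddddddd
ddddddd
dd<dAdd
ddAAAdd
ddAAddd
ddddddd
ddddddd
[11] ddddddd
dd^dddd
ddAdAdd
ddAAAdd
ddAAddd
ddddddd
ddddddd
[12] ddddddd
ddA>ddd
ddAdAdd
ddAAAdd
ddAAddd
ddddddd
ddddddd
[13] ddddddd
ddAAddd
ddAvAdd
ddAAAdd
ddAAddd
ddddddd
ddddddd
[14] ddddddd
ddAAddd
dd<AAdd
ddAAAdd
ddAAddd
ddddddd
ddddddd
[15] ddddddd
ddAAddd
dddAAdd
ddvAAdd
ddAAddd
ddddddd
ddddddd
[16] ddddddd
ddAAddd
dddAAdd
ddd>Add
ddAAddd
ddddddd
ddddddd
[17] ddddddd
ddAAddd
ddd^Add
ddddAdd
ddAAddd
ddddddd
ddddddd
[18] ddddddd
ddAAddd
dd<dAdd
ddddAdd
ddAAddd
ddddddd
ddddddd
[19] ddddddd
dd^Addd
ddAdAdd
ddddAdd
ddAAddd
ddddddd
ddddddd
[20] ddddddd
d<dAddd
ddAdAdd
ddddAdd
ddAAddd
ddddddd
ddddddd

west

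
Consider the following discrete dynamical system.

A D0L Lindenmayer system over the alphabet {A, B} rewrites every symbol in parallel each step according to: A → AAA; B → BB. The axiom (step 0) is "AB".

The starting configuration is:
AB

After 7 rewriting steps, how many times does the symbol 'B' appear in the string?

128

gen 0: AB
gen 1: AAABB
gen 2: AAAAAAAAABBBB
gen 3: AAAAAAAAAAAAAAAAAAAAAAAAAAABBBBBBBB
gen 4: AAAAAAAAAAAAAAAAAAAAAAAAAAAAAAAAAAAAAAAAAAAAAAAAAAAAAAAAAAAAAAAAAAAAAAAAAAAAAAAAABBBBBBBBBBBBBBBB
gen 5: AAAAAAAAAAAAAAAAAAAAAAAAAAAAAAAAAAAAAAAAAAAAAAAAAAAAAAAAAA…AAAAAAAAAAAAAAAAAAAAAAAAAABBBBBBBBBBBBBBBBBBBBBBBBBBBBBBBB  (len 275)
gen 6: AAAAAAAAAAAAAAAAAAAAAAAAAAAAAAAAAAAAAAAAAAAAAAAAAAAAAAAAAA…BBBBBBBBBBBBBBBBBBBBBBBBBBBBBBBBBBBBBBBBBBBBBBBBBBBBBBBBBB  (len 793)
gen 7: AAAAAAAAAAAAAAAAAAAAAAAAAAAAAAAAAAAAAAAAAAAAAAAAAAAAAAAAAA…BBBBBBBBBBBBBBBBBBBBBBBBBBBBBBBBBBBBBBBBBBBBBBBBBBBBBBBBBB  (len 2315)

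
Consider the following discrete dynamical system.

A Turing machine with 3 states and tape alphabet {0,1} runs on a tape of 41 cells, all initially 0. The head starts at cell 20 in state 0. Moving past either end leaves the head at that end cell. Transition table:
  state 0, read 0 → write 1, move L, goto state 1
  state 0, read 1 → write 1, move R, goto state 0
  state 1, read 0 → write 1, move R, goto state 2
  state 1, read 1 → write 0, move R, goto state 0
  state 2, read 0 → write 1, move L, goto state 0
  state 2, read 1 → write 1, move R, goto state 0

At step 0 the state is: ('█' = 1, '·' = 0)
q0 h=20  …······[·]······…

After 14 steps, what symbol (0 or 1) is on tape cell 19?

step 0: q0 h=20  …······[·]······…
step 1: q1 h=19  …······[·]█·····…
step 2: q2 h=20  …·····█[█]······…
step 3: q0 h=21  …····██[·]······…
step 4: q1 h=20  …·····█[█]█·····…
step 5: q0 h=21  …····█·[█]······…
step 6: q0 h=22  …···█·█[·]······…
step 7: q1 h=21  …····█·[█]█·····…
step 8: q0 h=22  …···█··[█]······…
step 9: q0 h=23  …··█··█[·]······…
step 10: q1 h=22  …···█··[█]█·····…
step 11: q0 h=23  …··█···[█]······…
step 12: q0 h=24  …·█···█[·]······…
step 13: q1 h=23  …··█···[█]█·····…
step 14: q0 h=24  …·█····[█]······…

1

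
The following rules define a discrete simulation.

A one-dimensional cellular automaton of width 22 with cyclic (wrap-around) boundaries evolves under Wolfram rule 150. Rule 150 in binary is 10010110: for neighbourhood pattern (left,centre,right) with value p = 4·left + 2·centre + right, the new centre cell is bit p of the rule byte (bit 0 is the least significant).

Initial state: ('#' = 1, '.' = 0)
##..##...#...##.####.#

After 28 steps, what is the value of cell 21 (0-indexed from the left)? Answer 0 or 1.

[0] ##..##...#...##.####.#
[1] #.##..#.###.#....##...
[2] #...###..#..##..#..#.#
[3] .#.#.#.#####..######..
[4] ##.#.#..###.##.####.#.
[5] ...#.###.#......##..#.
[6] ..##..#..##....#..####
[7] ##..#####..#..####.##.
[8] ..##.###.#####.##.....
[9] .#....#...###....#....
[10] ###..###.#.#.#..###...
[11] .#.##.#..#.#.###.#.#.#
[12] .#....####.#..#..#.#.#
[13] .##..#.##..#######.#.#
[14] ...###...##.#####..#.#
[15] #.#.#.#.#....###.###.#
[16] ..#.#.#.##..#.#...#...
[17] .##.#.#...###.##.###..
[18] #...#.##.#.#......#.#.
[19] ##.##....#.##....##.#.
[20] .....#..##...#..#...#.
[21] ....####..#.######.###
[22] #..#.##.###..####...#.
[23] ####.....#.##.##.#.##.
[24] .##.#...##.......#....
[25] #...##.#..#.....###...
[26] ##.#...#####...#.#.#.#
[27] #..##.#.###.#.##.#.#..
[28] ###...#..#..#....#.###

1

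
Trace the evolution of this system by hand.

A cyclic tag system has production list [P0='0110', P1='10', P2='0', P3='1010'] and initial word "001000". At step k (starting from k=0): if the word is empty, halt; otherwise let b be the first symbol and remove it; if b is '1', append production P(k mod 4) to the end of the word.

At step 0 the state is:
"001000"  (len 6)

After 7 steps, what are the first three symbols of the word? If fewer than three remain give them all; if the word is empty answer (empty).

(empty)

k=0  "001000"  (len 6)
k=1  "01000"  (len 5)
k=2  "1000"  (len 4)
k=3  "0000"  (len 4)
k=4  "000"  (len 3)
k=5  "00"  (len 2)
k=6  "0"  (len 1)
k=7  (halted — word empty)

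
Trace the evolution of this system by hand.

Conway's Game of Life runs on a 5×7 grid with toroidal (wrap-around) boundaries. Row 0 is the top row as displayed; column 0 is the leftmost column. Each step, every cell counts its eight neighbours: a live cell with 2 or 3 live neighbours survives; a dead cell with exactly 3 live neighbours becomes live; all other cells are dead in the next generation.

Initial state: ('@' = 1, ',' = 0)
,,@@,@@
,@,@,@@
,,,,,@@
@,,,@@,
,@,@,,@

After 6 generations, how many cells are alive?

k=0  ,,@@,@@
,@,@,@@
,,,,,@@
@,,,@@,
,@,@,,@
k=1  ,@,@,,,
,,,@,,,
,,,,,,,
@,,,@,,
,@,@,,,
k=2  ,,,@@,,
,,@,,,,
,,,,,,,
,,,,,,,
@@,@@,,
k=3  ,@,,@,,
,,,@,,,
,,,,,,,
,,,,,,,
,,@@@,,
k=4  ,,,,@,,
,,,,,,,
,,,,,,,
,,,@,,,
,,@@@,,
k=5  ,,,,@,,
,,,,,,,
,,,,,,,
,,@@@,,
,,@,@,,
k=6  ,,,@,,,
,,,,,,,
,,,@,,,
,,@,@,,
,,@,@@,

7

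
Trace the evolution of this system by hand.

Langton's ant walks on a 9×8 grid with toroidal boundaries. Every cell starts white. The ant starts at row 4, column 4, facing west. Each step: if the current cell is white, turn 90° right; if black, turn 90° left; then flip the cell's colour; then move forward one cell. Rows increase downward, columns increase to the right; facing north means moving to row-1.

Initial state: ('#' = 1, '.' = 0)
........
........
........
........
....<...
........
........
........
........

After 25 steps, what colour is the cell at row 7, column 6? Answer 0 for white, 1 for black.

1

0) ........
........
........
........
....<...
........
........
........
........
1) ........
........
........
....^...
....#...
........
........
........
........
2) ........
........
........
....#>..
....#...
........
........
........
........
3) ........
........
........
....##..
....#v..
........
........
........
........
4) ........
........
........
....##..
....<#..
........
........
........
........
5) ........
........
........
....##..
.....#..
....v...
........
........
........
6) ........
........
........
....##..
.....#..
...<#...
........
........
........
7) ........
........
........
....##..
...^.#..
...##...
........
........
........
8) ........
........
........
....##..
...#>#..
...##...
........
........
........
9) ........
........
........
....##..
...###..
...#v...
........
........
........
10) ........
........
........
....##..
...###..
...#.>..
........
........
........
11) ........
........
........
....##..
...###..
...#.#..
.....v..
........
........
12) ........
........
........
....##..
...###..
...#.#..
....<#..
........
........
13) ........
........
........
....##..
...###..
...#^#..
....##..
........
........
14) ........
........
........
....##..
...###..
...##>..
....##..
........
........
15) ........
........
........
....##..
...##^..
...##...
....##..
........
........
16) ........
........
........
....##..
...#<...
...##...
....##..
........
........
17) ........
........
........
....##..
...#....
...#v...
....##..
........
........
18) ........
........
........
....##..
...#....
...#.>..
....##..
........
........
19) ........
........
........
....##..
...#....
...#.#..
....#v..
........
........
20) ........
........
........
....##..
...#....
...#.#..
....#.>.
........
........
21) ........
........
........
....##..
...#....
...#.#..
....#.#.
......v.
........
22) ........
........
........
....##..
...#....
...#.#..
....#.#.
.....<#.
........
23) ........
........
........
....##..
...#....
...#.#..
....#^#.
.....##.
........
24) ........
........
........
....##..
...#....
...#.#..
....##>.
.....##.
........
25) ........
........
........
....##..
...#....
...#.#^.
....##..
.....##.
........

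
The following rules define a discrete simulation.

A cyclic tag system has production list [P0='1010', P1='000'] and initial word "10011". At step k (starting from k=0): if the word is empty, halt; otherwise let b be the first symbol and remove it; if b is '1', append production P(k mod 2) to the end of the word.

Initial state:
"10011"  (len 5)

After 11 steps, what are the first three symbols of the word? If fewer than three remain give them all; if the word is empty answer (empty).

010

[0] "10011"  (len 5)
[1] "00111010"  (len 8)
[2] "0111010"  (len 7)
[3] "111010"  (len 6)
[4] "11010000"  (len 8)
[5] "10100001010"  (len 11)
[6] "0100001010000"  (len 13)
[7] "100001010000"  (len 12)
[8] "00001010000000"  (len 14)
[9] "0001010000000"  (len 13)
[10] "001010000000"  (len 12)
[11] "01010000000"  (len 11)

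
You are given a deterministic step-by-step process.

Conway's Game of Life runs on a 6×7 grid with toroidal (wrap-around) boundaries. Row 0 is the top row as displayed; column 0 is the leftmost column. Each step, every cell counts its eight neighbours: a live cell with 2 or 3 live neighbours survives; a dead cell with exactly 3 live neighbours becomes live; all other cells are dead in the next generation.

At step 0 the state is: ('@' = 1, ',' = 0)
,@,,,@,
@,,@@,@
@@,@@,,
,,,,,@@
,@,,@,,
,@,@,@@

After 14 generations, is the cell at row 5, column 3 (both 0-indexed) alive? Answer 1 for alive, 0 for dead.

1

0) ,@,,,@,
@,,@@,@
@@,@@,,
,,,,,@@
,@,,@,,
,@,@,@@
1) ,@,@,,,
,,,@,,@
,@@@,,,
,@@@,@@
,,@,@,,
,@,,,@@
2) ,,,,@@@
@@,@@,,
,@,,,@@
@,,,,@,
,,,,@,,
@@,@@@,
3) ,,,,,,,
,@@@,,,
,@@,,@,
@,,,@@,
@@,@,,,
@,,@,,,
4) ,@,@,,,
,@,@,,,
@,,,,@@
@,,@@@,
@@@@,,,
@@@,,,,
5) ,,,@,,,
,@,,@,@
@@@@,@,
,,,@,@,
,,,,,,,
,,,,,,,
6) ,,,,,,,
,@,,@@@
@@,@,@,
,@,@,,@
,,,,,,,
,,,,,,,
7) ,,,,,@,
,@@,@@@
,@,@,,,
,@,,@,@
,,,,,,,
,,,,,,,
8) ,,,,@@@
@@@@@@@
,@,@,,@
@,@,,,,
,,,,,,,
,,,,,,,
9) ,@@,,,,
,@,,,,,
,,,,,,,
@@@,,,,
,,,,,,,
,,,,,@,
10) ,@@,,,,
,@@,,,,
@,@,,,,
,@,,,,,
,@,,,,,
,,,,,,,
11) ,@@,,,,
@,,@,,,
@,@,,,,
@@@,,,,
,,,,,,,
,@@,,,,
12) @,,@,,,
@,,@,,,
@,@@,,@
@,@,,,,
@,,,,,,
,@@,,,,
13) @,,@,,,
@,,@@,,
@,@@,,@
@,@@,,,
@,@,,,,
@@@,,,,
14) @,,@@,@
@,,,@,,
@,,,,,@
@,,,,,,
@,,,,,@
@,@@,,@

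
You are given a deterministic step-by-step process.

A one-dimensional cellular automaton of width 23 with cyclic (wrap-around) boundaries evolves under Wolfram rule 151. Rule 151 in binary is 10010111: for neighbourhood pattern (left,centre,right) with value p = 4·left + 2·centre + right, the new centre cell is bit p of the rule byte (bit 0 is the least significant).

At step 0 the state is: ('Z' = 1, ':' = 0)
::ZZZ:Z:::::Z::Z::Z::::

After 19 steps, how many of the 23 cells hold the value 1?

t=0: ::ZZZ:Z:::::Z::Z::Z::::
t=1: ZZ:Z::ZZZZZZZZZZZZZZZZZ
t=2: Z::ZZZ:ZZZZZZZZZZZZZZZZ
t=3: :ZZ:Z:::ZZZZZZZZZZZZZZZ
t=4: ::::ZZZZ:ZZZZZZZZZZZZZ:
t=5: ZZZZ:ZZ:::ZZZZZZZZZZZ:Z
t=6: ZZZ::::ZZZ:ZZZZZZZZZ:::
t=7: :Z:ZZZZ:Z:::ZZZZZZZ:ZZZ
t=8: :Z::ZZ::ZZZZ:ZZZZZ:::Z:
t=9: ZZZZ::ZZ:ZZ:::ZZZ:ZZZZZ
t=10: ZZZ:ZZ:::::ZZZ:Z:::ZZZZ
t=11: ZZ::::ZZZZZ:Z::ZZZZ:ZZZ
t=12: Z:ZZZZ:ZZZ::ZZZ:ZZ:::ZZ
t=13: :::ZZ:::Z:ZZ:Z::::ZZZ:Z
t=14: ZZZ::ZZZZ::::ZZZZZ:Z::Z
t=15: ZZ:ZZ:ZZ:ZZZZ:ZZZ::ZZZ:
t=16: ::::::::::ZZ:::Z:ZZ:Z::
t=17: ZZZZZZZZZZ::ZZZZ::::ZZZ
t=18: ZZZZZZZZZ:ZZ:ZZ:ZZZZ:ZZ
t=19: ZZZZZZZZ:::::::::ZZ:::Z

11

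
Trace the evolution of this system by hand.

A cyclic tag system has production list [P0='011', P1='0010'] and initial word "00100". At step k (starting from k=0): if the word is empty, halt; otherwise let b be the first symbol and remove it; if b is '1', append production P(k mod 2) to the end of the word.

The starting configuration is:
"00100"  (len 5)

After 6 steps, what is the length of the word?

2

0) "00100"  (len 5)
1) "0100"  (len 4)
2) "100"  (len 3)
3) "00011"  (len 5)
4) "0011"  (len 4)
5) "011"  (len 3)
6) "11"  (len 2)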